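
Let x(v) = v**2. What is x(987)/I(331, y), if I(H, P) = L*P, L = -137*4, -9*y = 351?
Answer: 324723/7124 ≈ 45.582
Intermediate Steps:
y = -39 (y = -1/9*351 = -39)
L = -548
I(H, P) = -548*P
x(987)/I(331, y) = 987**2/((-548*(-39))) = 974169/21372 = 974169*(1/21372) = 324723/7124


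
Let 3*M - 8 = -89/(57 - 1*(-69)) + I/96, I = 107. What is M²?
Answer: 287336401/36578304 ≈ 7.8554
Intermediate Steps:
M = 16951/6048 (M = 8/3 + (-89/(57 - 1*(-69)) + 107/96)/3 = 8/3 + (-89/(57 + 69) + 107*(1/96))/3 = 8/3 + (-89/126 + 107/96)/3 = 8/3 + (⅓)*(823/2016) = 8/3 + 823/6048 = 16951/6048 ≈ 2.8027)
M² = (16951/6048)² = 287336401/36578304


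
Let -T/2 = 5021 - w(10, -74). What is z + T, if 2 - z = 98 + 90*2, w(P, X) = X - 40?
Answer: -10546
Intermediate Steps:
w(P, X) = -40 + X
T = -10270 (T = -2*(5021 - (-40 - 74)) = -2*(5021 - 1*(-114)) = -2*(5021 + 114) = -2*5135 = -10270)
z = -276 (z = 2 - (98 + 90*2) = 2 - (98 + 180) = 2 - 1*278 = 2 - 278 = -276)
z + T = -276 - 10270 = -10546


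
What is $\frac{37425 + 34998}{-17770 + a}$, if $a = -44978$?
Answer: $- \frac{8047}{6972} \approx -1.1542$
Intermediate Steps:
$\frac{37425 + 34998}{-17770 + a} = \frac{37425 + 34998}{-17770 - 44978} = \frac{72423}{-62748} = 72423 \left(- \frac{1}{62748}\right) = - \frac{8047}{6972}$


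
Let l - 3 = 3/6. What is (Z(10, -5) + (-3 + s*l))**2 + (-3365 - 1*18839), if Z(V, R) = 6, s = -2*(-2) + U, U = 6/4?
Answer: -347343/16 ≈ -21709.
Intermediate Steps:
U = 3/2 (U = 6*(1/4) = 3/2 ≈ 1.5000)
l = 7/2 (l = 3 + 3/6 = 3 + 3*(1/6) = 3 + 1/2 = 7/2 ≈ 3.5000)
s = 11/2 (s = -2*(-2) + 3/2 = 4 + 3/2 = 11/2 ≈ 5.5000)
(Z(10, -5) + (-3 + s*l))**2 + (-3365 - 1*18839) = (6 + (-3 + (11/2)*(7/2)))**2 + (-3365 - 1*18839) = (6 + (-3 + 77/4))**2 + (-3365 - 18839) = (6 + 65/4)**2 - 22204 = (89/4)**2 - 22204 = 7921/16 - 22204 = -347343/16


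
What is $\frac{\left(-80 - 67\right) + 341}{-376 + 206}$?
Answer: $- \frac{97}{85} \approx -1.1412$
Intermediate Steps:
$\frac{\left(-80 - 67\right) + 341}{-376 + 206} = \frac{\left(-80 - 67\right) + 341}{-170} = \left(-147 + 341\right) \left(- \frac{1}{170}\right) = 194 \left(- \frac{1}{170}\right) = - \frac{97}{85}$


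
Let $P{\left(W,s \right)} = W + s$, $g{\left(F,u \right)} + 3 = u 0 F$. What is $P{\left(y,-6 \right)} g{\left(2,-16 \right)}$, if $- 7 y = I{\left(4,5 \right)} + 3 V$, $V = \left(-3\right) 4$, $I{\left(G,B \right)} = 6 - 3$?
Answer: $\frac{27}{7} \approx 3.8571$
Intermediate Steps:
$I{\left(G,B \right)} = 3$
$g{\left(F,u \right)} = -3$ ($g{\left(F,u \right)} = -3 + u 0 F = -3 + 0 F = -3 + 0 = -3$)
$V = -12$
$y = \frac{33}{7}$ ($y = - \frac{3 + 3 \left(-12\right)}{7} = - \frac{3 - 36}{7} = \left(- \frac{1}{7}\right) \left(-33\right) = \frac{33}{7} \approx 4.7143$)
$P{\left(y,-6 \right)} g{\left(2,-16 \right)} = \left(\frac{33}{7} - 6\right) \left(-3\right) = \left(- \frac{9}{7}\right) \left(-3\right) = \frac{27}{7}$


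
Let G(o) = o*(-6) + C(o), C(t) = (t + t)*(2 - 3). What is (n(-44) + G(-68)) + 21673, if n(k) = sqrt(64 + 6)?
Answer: 22217 + sqrt(70) ≈ 22225.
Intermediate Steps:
C(t) = -2*t (C(t) = (2*t)*(-1) = -2*t)
G(o) = -8*o (G(o) = o*(-6) - 2*o = -6*o - 2*o = -8*o)
n(k) = sqrt(70)
(n(-44) + G(-68)) + 21673 = (sqrt(70) - 8*(-68)) + 21673 = (sqrt(70) + 544) + 21673 = (544 + sqrt(70)) + 21673 = 22217 + sqrt(70)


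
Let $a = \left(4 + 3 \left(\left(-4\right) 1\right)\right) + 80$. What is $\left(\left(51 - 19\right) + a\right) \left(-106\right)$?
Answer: $-11024$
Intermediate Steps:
$a = 72$ ($a = \left(4 + 3 \left(-4\right)\right) + 80 = \left(4 - 12\right) + 80 = -8 + 80 = 72$)
$\left(\left(51 - 19\right) + a\right) \left(-106\right) = \left(\left(51 - 19\right) + 72\right) \left(-106\right) = \left(32 + 72\right) \left(-106\right) = 104 \left(-106\right) = -11024$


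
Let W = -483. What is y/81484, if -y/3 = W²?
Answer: -699867/81484 ≈ -8.5890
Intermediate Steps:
y = -699867 (y = -3*(-483)² = -3*233289 = -699867)
y/81484 = -699867/81484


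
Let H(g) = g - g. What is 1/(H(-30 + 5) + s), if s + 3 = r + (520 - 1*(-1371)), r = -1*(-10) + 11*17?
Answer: 1/2085 ≈ 0.00047962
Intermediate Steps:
r = 197 (r = 10 + 187 = 197)
H(g) = 0
s = 2085 (s = -3 + (197 + (520 - 1*(-1371))) = -3 + (197 + (520 + 1371)) = -3 + (197 + 1891) = -3 + 2088 = 2085)
1/(H(-30 + 5) + s) = 1/(0 + 2085) = 1/2085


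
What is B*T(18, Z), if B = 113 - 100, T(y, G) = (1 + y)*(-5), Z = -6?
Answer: -1235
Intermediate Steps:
T(y, G) = -5 - 5*y
B = 13
B*T(18, Z) = 13*(-5 - 5*18) = 13*(-5 - 90) = 13*(-95) = -1235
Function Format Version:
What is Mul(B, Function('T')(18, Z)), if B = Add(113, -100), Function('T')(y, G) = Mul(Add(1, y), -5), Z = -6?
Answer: -1235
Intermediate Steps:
Function('T')(y, G) = Add(-5, Mul(-5, y))
B = 13
Mul(B, Function('T')(18, Z)) = Mul(13, Add(-5, Mul(-5, 18))) = Mul(13, Add(-5, -90)) = Mul(13, -95) = -1235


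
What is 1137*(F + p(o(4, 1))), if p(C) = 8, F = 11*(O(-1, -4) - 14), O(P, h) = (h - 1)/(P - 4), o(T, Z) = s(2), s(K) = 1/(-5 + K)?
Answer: -153495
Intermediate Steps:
o(T, Z) = -⅓ (o(T, Z) = 1/(-5 + 2) = 1/(-3) = -⅓)
O(P, h) = (-1 + h)/(-4 + P)
F = -143 (F = 11*((-1 - 4)/(-4 - 1) - 14) = 11*(-5/(-5) - 14) = 11*(-⅕*(-5) - 14) = 11*(1 - 14) = 11*(-13) = -143)
1137*(F + p(o(4, 1))) = 1137*(-143 + 8) = 1137*(-135) = -153495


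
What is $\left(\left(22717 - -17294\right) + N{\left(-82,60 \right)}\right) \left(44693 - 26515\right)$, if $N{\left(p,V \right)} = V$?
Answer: $728410638$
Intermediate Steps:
$\left(\left(22717 - -17294\right) + N{\left(-82,60 \right)}\right) \left(44693 - 26515\right) = \left(\left(22717 - -17294\right) + 60\right) \left(44693 - 26515\right) = \left(\left(22717 + 17294\right) + 60\right) 18178 = \left(40011 + 60\right) 18178 = 40071 \cdot 18178 = 728410638$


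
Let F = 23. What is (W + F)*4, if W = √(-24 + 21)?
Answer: 92 + 4*I*√3 ≈ 92.0 + 6.9282*I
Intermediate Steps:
W = I*√3 (W = √(-3) = I*√3 ≈ 1.732*I)
(W + F)*4 = (I*√3 + 23)*4 = (23 + I*√3)*4 = 92 + 4*I*√3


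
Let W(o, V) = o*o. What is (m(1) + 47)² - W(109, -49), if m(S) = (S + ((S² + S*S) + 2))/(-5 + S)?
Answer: -156607/16 ≈ -9787.9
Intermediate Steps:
W(o, V) = o²
m(S) = (2 + S + 2*S²)/(-5 + S) (m(S) = (S + ((S² + S²) + 2))/(-5 + S) = (S + (2*S² + 2))/(-5 + S) = (S + (2 + 2*S²))/(-5 + S) = (2 + S + 2*S²)/(-5 + S))
(m(1) + 47)² - W(109, -49) = ((2 + 1 + 2*1²)/(-5 + 1) + 47)² - 1*109² = ((2 + 1 + 2*1)/(-4) + 47)² - 1*11881 = (-(2 + 1 + 2)/4 + 47)² - 11881 = (-¼*5 + 47)² - 11881 = (-5/4 + 47)² - 11881 = (183/4)² - 11881 = 33489/16 - 11881 = -156607/16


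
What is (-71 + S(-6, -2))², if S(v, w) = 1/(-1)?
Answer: 5184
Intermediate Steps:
S(v, w) = -1
(-71 + S(-6, -2))² = (-71 - 1)² = (-72)² = 5184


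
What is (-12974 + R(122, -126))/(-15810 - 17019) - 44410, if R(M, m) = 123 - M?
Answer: -1457922917/32829 ≈ -44410.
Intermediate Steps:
(-12974 + R(122, -126))/(-15810 - 17019) - 44410 = (-12974 + (123 - 1*122))/(-15810 - 17019) - 44410 = (-12974 + (123 - 122))/(-32829) - 44410 = (-12974 + 1)*(-1/32829) - 44410 = -12973*(-1/32829) - 44410 = 12973/32829 - 44410 = -1457922917/32829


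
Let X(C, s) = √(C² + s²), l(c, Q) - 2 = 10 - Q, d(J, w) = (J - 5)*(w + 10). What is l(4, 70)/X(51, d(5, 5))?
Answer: -58/51 ≈ -1.1373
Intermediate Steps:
d(J, w) = (-5 + J)*(10 + w)
l(c, Q) = 12 - Q (l(c, Q) = 2 + (10 - Q) = 12 - Q)
l(4, 70)/X(51, d(5, 5)) = (12 - 1*70)/(√(51² + (-50 - 5*5 + 10*5 + 5*5)²)) = (12 - 70)/(√(2601 + (-50 - 25 + 50 + 25)²)) = -58/√(2601 + 0²) = -58/√(2601 + 0) = -58/(√2601) = -58/51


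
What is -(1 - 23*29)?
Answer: 666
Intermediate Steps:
-(1 - 23*29) = -(1 - 667) = -1*(-666) = 666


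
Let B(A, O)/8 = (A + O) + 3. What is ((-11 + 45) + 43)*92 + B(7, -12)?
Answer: 7068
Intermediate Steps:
B(A, O) = 24 + 8*A + 8*O (B(A, O) = 8*((A + O) + 3) = 8*(3 + A + O) = 24 + 8*A + 8*O)
((-11 + 45) + 43)*92 + B(7, -12) = ((-11 + 45) + 43)*92 + (24 + 8*7 + 8*(-12)) = (34 + 43)*92 + (24 + 56 - 96) = 77*92 - 16 = 7084 - 16 = 7068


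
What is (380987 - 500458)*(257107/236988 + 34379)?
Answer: -973409990941289/236988 ≈ -4.1074e+9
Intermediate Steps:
(380987 - 500458)*(257107/236988 + 34379) = -119471*(257107*(1/236988) + 34379) = -119471*(257107/236988 + 34379) = -119471*8147667559/236988 = -973409990941289/236988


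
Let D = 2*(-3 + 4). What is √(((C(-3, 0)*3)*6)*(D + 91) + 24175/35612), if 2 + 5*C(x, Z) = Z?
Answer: I*√5302097116015/89030 ≈ 25.864*I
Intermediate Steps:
C(x, Z) = -⅖ + Z/5
D = 2 (D = 2*1 = 2)
√(((C(-3, 0)*3)*6)*(D + 91) + 24175/35612) = √((((-⅖ + (⅕)*0)*3)*6)*(2 + 91) + 24175/35612) = √((((-⅖ + 0)*3)*6)*93 + 24175*(1/35612)) = √((-⅖*3*6)*93 + 24175/35612) = √(-6/5*6*93 + 24175/35612) = √(-36/5*93 + 24175/35612) = √(-3348/5 + 24175/35612) = √(-119108101/178060) = I*√5302097116015/89030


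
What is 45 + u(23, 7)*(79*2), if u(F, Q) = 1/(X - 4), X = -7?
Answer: 337/11 ≈ 30.636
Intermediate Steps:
u(F, Q) = -1/11 (u(F, Q) = 1/(-7 - 4) = 1/(-11) = -1/11)
45 + u(23, 7)*(79*2) = 45 - 79*2/11 = 45 - 1/11*158 = 45 - 158/11 = 337/11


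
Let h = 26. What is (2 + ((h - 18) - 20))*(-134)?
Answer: 1340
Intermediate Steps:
(2 + ((h - 18) - 20))*(-134) = (2 + ((26 - 18) - 20))*(-134) = (2 + (8 - 20))*(-134) = (2 - 12)*(-134) = -10*(-134) = 1340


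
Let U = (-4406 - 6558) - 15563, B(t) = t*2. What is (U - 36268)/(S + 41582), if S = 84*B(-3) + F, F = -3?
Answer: -12559/8215 ≈ -1.5288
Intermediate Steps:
B(t) = 2*t
U = -26527 (U = -10964 - 15563 = -26527)
S = -507 (S = 84*(2*(-3)) - 3 = 84*(-6) - 3 = -504 - 3 = -507)
(U - 36268)/(S + 41582) = (-26527 - 36268)/(-507 + 41582) = -62795/41075 = -62795*1/41075 = -12559/8215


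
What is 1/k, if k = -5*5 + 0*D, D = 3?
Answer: -1/25 ≈ -0.040000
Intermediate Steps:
k = -25 (k = -5*5 + 0*3 = -25 + 0 = -25)
1/k = 1/(-25) = -1/25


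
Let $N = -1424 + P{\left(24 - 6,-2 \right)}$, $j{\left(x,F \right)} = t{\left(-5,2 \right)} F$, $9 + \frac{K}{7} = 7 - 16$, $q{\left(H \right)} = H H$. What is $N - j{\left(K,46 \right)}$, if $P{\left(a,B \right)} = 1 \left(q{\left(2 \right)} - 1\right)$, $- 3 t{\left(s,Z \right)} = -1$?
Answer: $- \frac{4309}{3} \approx -1436.3$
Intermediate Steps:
$q{\left(H \right)} = H^{2}$
$t{\left(s,Z \right)} = \frac{1}{3}$ ($t{\left(s,Z \right)} = \left(- \frac{1}{3}\right) \left(-1\right) = \frac{1}{3}$)
$P{\left(a,B \right)} = 3$ ($P{\left(a,B \right)} = 1 \left(2^{2} - 1\right) = 1 \left(4 - 1\right) = 1 \cdot 3 = 3$)
$K = -126$ ($K = -63 + 7 \left(7 - 16\right) = -63 + 7 \left(-9\right) = -63 - 63 = -126$)
$j{\left(x,F \right)} = \frac{F}{3}$
$N = -1421$ ($N = -1424 + 3 = -1421$)
$N - j{\left(K,46 \right)} = -1421 - \frac{1}{3} \cdot 46 = -1421 - \frac{46}{3} = - \frac{4309}{3}$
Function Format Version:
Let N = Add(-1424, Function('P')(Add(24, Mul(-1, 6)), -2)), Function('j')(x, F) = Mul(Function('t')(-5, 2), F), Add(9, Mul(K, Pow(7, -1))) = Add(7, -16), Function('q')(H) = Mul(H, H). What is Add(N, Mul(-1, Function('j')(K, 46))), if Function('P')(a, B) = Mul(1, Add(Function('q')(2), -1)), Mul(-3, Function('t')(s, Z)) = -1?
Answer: Rational(-4309, 3) ≈ -1436.3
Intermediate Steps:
Function('q')(H) = Pow(H, 2)
Function('t')(s, Z) = Rational(1, 3) (Function('t')(s, Z) = Mul(Rational(-1, 3), -1) = Rational(1, 3))
Function('P')(a, B) = 3 (Function('P')(a, B) = Mul(1, Add(Pow(2, 2), -1)) = Mul(1, Add(4, -1)) = Mul(1, 3) = 3)
K = -126 (K = Add(-63, Mul(7, Add(7, -16))) = Add(-63, Mul(7, -9)) = Add(-63, -63) = -126)
Function('j')(x, F) = Mul(Rational(1, 3), F)
N = -1421 (N = Add(-1424, 3) = -1421)
Add(N, Mul(-1, Function('j')(K, 46))) = Add(-1421, Mul(-1, Mul(Rational(1, 3), 46))) = Add(-1421, Mul(-1, Rational(46, 3))) = Add(-1421, Rational(-46, 3)) = Rational(-4309, 3)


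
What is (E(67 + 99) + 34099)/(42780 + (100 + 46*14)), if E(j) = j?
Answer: 34265/43524 ≈ 0.78727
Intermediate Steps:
(E(67 + 99) + 34099)/(42780 + (100 + 46*14)) = ((67 + 99) + 34099)/(42780 + (100 + 46*14)) = (166 + 34099)/(42780 + (100 + 644)) = 34265/(42780 + 744) = 34265/43524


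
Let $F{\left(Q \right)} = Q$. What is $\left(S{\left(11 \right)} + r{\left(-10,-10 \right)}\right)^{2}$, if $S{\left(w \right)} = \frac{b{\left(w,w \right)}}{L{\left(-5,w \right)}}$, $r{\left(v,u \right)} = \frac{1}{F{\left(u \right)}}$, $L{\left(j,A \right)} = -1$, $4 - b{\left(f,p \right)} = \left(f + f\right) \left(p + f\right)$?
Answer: $\frac{23030401}{100} \approx 2.303 \cdot 10^{5}$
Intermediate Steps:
$b{\left(f,p \right)} = 4 - 2 f \left(f + p\right)$ ($b{\left(f,p \right)} = 4 - \left(f + f\right) \left(p + f\right) = 4 - 2 f \left(f + p\right)$)
$r{\left(v,u \right)} = \frac{1}{u}$
$S{\left(w \right)} = -4 + 4 w^{2}$ ($S{\left(w \right)} = \frac{4 - 2 w^{2} - 2 w w}{-1} = \left(4 - 2 w^{2} - 2 w^{2}\right) \left(-1\right) = \left(4 - 4 w^{2}\right) \left(-1\right) = -4 + 4 w^{2}$)
$\left(S{\left(11 \right)} + r{\left(-10,-10 \right)}\right)^{2} = \left(\left(-4 + 4 \cdot 11^{2}\right) + \frac{1}{-10}\right)^{2} = \left(\left(-4 + 4 \cdot 121\right) - \frac{1}{10}\right)^{2} = \left(\left(-4 + 484\right) - \frac{1}{10}\right)^{2} = \left(480 - \frac{1}{10}\right)^{2} = \left(\frac{4799}{10}\right)^{2} = \frac{23030401}{100}$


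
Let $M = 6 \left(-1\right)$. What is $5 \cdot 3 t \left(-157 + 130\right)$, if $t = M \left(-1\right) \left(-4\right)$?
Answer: $9720$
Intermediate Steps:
$M = -6$
$t = -24$ ($t = \left(-6\right) \left(-1\right) \left(-4\right) = 6 \left(-4\right) = -24$)
$5 \cdot 3 t \left(-157 + 130\right) = 5 \cdot 3 \left(-24\right) \left(-157 + 130\right) = 15 \left(-24\right) \left(-27\right) = \left(-360\right) \left(-27\right) = 9720$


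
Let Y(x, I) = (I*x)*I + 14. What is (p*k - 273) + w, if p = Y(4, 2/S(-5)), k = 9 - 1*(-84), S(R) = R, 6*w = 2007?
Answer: 71151/50 ≈ 1423.0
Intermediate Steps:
w = 669/2 (w = (1/6)*2007 = 669/2 ≈ 334.50)
Y(x, I) = 14 + x*I**2 (Y(x, I) = x*I**2 + 14 = 14 + x*I**2)
k = 93 (k = 9 + 84 = 93)
p = 366/25 (p = 14 + 4*(2/(-5))**2 = 14 + 4*(2*(-1/5))**2 = 14 + 4*(-2/5)**2 = 14 + 4*(4/25) = 14 + 16/25 = 366/25 ≈ 14.640)
(p*k - 273) + w = ((366/25)*93 - 273) + 669/2 = (34038/25 - 273) + 669/2 = 27213/25 + 669/2 = 71151/50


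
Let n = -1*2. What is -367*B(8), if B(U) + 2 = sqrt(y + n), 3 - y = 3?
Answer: 734 - 367*I*sqrt(2) ≈ 734.0 - 519.02*I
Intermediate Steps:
y = 0 (y = 3 - 1*3 = 3 - 3 = 0)
n = -2
B(U) = -2 + I*sqrt(2) (B(U) = -2 + sqrt(0 - 2) = -2 + sqrt(-2) = -2 + I*sqrt(2))
-367*B(8) = -367*(-2 + I*sqrt(2)) = 734 - 367*I*sqrt(2)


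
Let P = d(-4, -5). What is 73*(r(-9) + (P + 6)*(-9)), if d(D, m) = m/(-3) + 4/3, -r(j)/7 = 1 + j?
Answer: -1825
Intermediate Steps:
r(j) = -7 - 7*j (r(j) = -7*(1 + j) = -7 - 7*j)
d(D, m) = 4/3 - m/3 (d(D, m) = m*(-⅓) + 4*(⅓) = -m/3 + 4/3 = 4/3 - m/3)
P = 3 (P = 4/3 - ⅓*(-5) = 4/3 + 5/3 = 3)
73*(r(-9) + (P + 6)*(-9)) = 73*((-7 - 7*(-9)) + (3 + 6)*(-9)) = 73*((-7 + 63) + 9*(-9)) = 73*(56 - 81) = 73*(-25) = -1825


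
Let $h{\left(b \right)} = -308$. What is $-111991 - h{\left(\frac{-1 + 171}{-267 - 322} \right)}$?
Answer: $-111683$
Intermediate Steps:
$-111991 - h{\left(\frac{-1 + 171}{-267 - 322} \right)} = -111991 - -308 = -111991 + 308 = -111683$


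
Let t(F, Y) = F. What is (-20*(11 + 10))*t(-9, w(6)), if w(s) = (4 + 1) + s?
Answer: 3780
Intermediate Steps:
w(s) = 5 + s
(-20*(11 + 10))*t(-9, w(6)) = -20*(11 + 10)*(-9) = -20*21*(-9) = -420*(-9) = 3780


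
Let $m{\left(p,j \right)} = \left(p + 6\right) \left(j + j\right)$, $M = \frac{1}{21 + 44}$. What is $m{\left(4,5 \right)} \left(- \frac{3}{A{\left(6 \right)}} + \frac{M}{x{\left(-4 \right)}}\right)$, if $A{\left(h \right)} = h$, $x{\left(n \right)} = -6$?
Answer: $- \frac{1960}{39} \approx -50.256$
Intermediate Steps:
$M = \frac{1}{65} \approx 0.015385$
$m{\left(p,j \right)} = 2 j \left(6 + p\right)$ ($m{\left(p,j \right)} = \left(6 + p\right) 2 j = 2 j \left(6 + p\right)$)
$m{\left(4,5 \right)} \left(- \frac{3}{A{\left(6 \right)}} + \frac{M}{x{\left(-4 \right)}}\right) = 2 \cdot 5 \left(6 + 4\right) \left(- \frac{3}{6} + \frac{1}{65 \left(-6\right)}\right) = 2 \cdot 5 \cdot 10 \left(\left(-3\right) \frac{1}{6} + \frac{1}{65} \left(- \frac{1}{6}\right)\right) = 100 \left(- \frac{1}{2} - \frac{1}{390}\right) = 100 \left(- \frac{98}{195}\right) = - \frac{1960}{39}$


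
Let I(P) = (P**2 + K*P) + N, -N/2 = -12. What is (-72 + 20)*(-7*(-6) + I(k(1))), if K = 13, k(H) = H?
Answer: -4160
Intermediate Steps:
N = 24 (N = -2*(-12) = 24)
I(P) = 24 + P**2 + 13*P (I(P) = (P**2 + 13*P) + 24 = 24 + P**2 + 13*P)
(-72 + 20)*(-7*(-6) + I(k(1))) = (-72 + 20)*(-7*(-6) + (24 + 1**2 + 13*1)) = -52*(42 + (24 + 1 + 13)) = -52*(42 + 38) = -52*80 = -4160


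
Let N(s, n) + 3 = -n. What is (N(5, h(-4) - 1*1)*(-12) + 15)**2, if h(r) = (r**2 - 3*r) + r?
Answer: 106929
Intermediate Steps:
h(r) = r**2 - 2*r
N(s, n) = -3 - n
(N(5, h(-4) - 1*1)*(-12) + 15)**2 = ((-3 - (-4*(-2 - 4) - 1*1))*(-12) + 15)**2 = ((-3 - (-4*(-6) - 1))*(-12) + 15)**2 = ((-3 - (24 - 1))*(-12) + 15)**2 = ((-3 - 1*23)*(-12) + 15)**2 = ((-3 - 23)*(-12) + 15)**2 = (-26*(-12) + 15)**2 = (312 + 15)**2 = 327**2 = 106929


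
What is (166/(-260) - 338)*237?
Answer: -10433451/130 ≈ -80257.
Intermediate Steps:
(166/(-260) - 338)*237 = (166*(-1/260) - 338)*237 = (-83/130 - 338)*237 = -44023/130*237 = -10433451/130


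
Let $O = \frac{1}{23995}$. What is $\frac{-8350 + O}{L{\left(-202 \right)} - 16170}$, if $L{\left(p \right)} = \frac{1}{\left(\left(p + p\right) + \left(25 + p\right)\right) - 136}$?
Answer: $\frac{143656864533}{278195414545} \approx 0.51639$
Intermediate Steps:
$L{\left(p \right)} = \frac{1}{-111 + 3 p}$ ($L{\left(p \right)} = \frac{1}{\left(2 p + \left(25 + p\right)\right) - 136} = \frac{1}{\left(25 + 3 p\right) - 136} = \frac{1}{-111 + 3 p}$)
$O = \frac{1}{23995} \approx 4.1675 \cdot 10^{-5}$
$\frac{-8350 + O}{L{\left(-202 \right)} - 16170} = \frac{-8350 + \frac{1}{23995}}{\frac{1}{3 \left(-37 - 202\right)} - 16170} = - \frac{200358249}{23995 \left(\frac{1}{3 \left(-239\right)} - 16170\right)} = - \frac{200358249}{23995 \left(\frac{1}{3} \left(- \frac{1}{239}\right) - 16170\right)} = - \frac{200358249}{23995 \left(- \frac{1}{717} - 16170\right)} = - \frac{200358249}{23995 \left(- \frac{11593891}{717}\right)} = \left(- \frac{200358249}{23995}\right) \left(- \frac{717}{11593891}\right) = \frac{143656864533}{278195414545}$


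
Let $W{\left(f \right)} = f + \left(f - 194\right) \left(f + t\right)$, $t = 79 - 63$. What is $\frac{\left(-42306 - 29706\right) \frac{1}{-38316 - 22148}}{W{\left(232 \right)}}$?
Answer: $\frac{1059}{8585888} \approx 0.00012334$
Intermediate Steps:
$t = 16$ ($t = 79 - 63 = 16$)
$W{\left(f \right)} = f + \left(-194 + f\right) \left(16 + f\right)$ ($W{\left(f \right)} = f + \left(f - 194\right) \left(f + 16\right) = f + \left(-194 + f\right) \left(16 + f\right)$)
$\frac{\left(-42306 - 29706\right) \frac{1}{-38316 - 22148}}{W{\left(232 \right)}} = \frac{\left(-42306 - 29706\right) \frac{1}{-38316 - 22148}}{-3104 + 232^{2} - 41064} = \frac{\left(-72012\right) \frac{1}{-60464}}{-3104 + 53824 - 41064} = \frac{\left(-72012\right) \left(- \frac{1}{60464}\right)}{9656} = \frac{18003}{15116} \cdot \frac{1}{9656} = \frac{1059}{8585888}$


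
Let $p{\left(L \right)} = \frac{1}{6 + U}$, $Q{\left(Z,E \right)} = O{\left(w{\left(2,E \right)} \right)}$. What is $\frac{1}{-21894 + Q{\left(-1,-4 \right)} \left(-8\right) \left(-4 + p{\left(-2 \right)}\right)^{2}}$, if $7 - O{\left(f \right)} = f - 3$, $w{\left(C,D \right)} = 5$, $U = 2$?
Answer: $- \frac{8}{179957} \approx -4.4455 \cdot 10^{-5}$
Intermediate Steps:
$O{\left(f \right)} = 10 - f$ ($O{\left(f \right)} = 7 - \left(f - 3\right) = 7 - \left(-3 + f\right) = 10 - f$)
$Q{\left(Z,E \right)} = 5$ ($Q{\left(Z,E \right)} = 10 - 5 = 5$)
$p{\left(L \right)} = \frac{1}{8}$ ($p{\left(L \right)} = \frac{1}{6 + 2} = \frac{1}{8}$)
$\frac{1}{-21894 + Q{\left(-1,-4 \right)} \left(-8\right) \left(-4 + p{\left(-2 \right)}\right)^{2}} = \frac{1}{-21894 + 5 \left(-8\right) \left(-4 + \frac{1}{8}\right)^{2}} = \frac{1}{-21894 - 40 \left(- \frac{31}{8}\right)^{2}} = \frac{1}{-21894 - \frac{4805}{8}} = \frac{1}{- \frac{179957}{8}} = - \frac{8}{179957}$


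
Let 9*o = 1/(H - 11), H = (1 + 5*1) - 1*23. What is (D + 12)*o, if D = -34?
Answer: 11/126 ≈ 0.087302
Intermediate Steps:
H = -17 (H = (1 + 5) - 23 = 6 - 23 = -17)
o = -1/252 (o = 1/(9*(-17 - 11)) = (⅑)/(-28) = (⅑)*(-1/28) = -1/252 ≈ -0.0039683)
(D + 12)*o = (-34 + 12)*(-1/252) = -22*(-1/252) = 11/126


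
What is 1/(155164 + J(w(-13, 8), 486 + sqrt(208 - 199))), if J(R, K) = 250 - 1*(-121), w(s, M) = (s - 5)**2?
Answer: 1/155535 ≈ 6.4294e-6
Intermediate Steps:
w(s, M) = (-5 + s)**2
J(R, K) = 371 (J(R, K) = 250 + 121 = 371)
1/(155164 + J(w(-13, 8), 486 + sqrt(208 - 199))) = 1/(155164 + 371) = 1/155535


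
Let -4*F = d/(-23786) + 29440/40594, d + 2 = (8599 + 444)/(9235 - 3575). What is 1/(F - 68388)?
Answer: -10930239766880/747499218958952909 ≈ -1.4622e-5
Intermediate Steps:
d = -2277/5660 (d = -2 + (8599 + 444)/(9235 - 3575) = -2 + 9043/5660 = -2277/5660 ≈ -0.40230)
F = -1981781563469/10930239766880 (F = -(-2277/5660/(-23786) + 29440/40594)/4 = -(-2277/5660*(-1/23786) + 29440*(1/40594))/4 = -(2277/134628760 + 14720/20297)/4 = -¼*1981781563469/2732559941720 = -1981781563469/10930239766880 ≈ -0.18131)
1/(F - 68388) = 1/(-1981781563469/10930239766880 - 68388) = 1/(-747499218958952909/10930239766880) = -10930239766880/747499218958952909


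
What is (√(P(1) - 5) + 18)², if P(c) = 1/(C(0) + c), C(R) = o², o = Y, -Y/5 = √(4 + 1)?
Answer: (756 + I*√8806)²/1764 ≈ 319.01 + 80.435*I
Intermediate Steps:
Y = -5*√5 (Y = -5*√(4 + 1) = -5*√5 ≈ -11.180)
o = -5*√5 ≈ -11.180
C(R) = 125 (C(R) = (-5*√5)² = 125)
P(c) = 1/(125 + c)
(√(P(1) - 5) + 18)² = (√(1/(125 + 1) - 5) + 18)² = (√(1/126 - 5) + 18)² = (√(-629/126) + 18)² = (I*√8806/42 + 18)² = (18 + I*√8806/42)²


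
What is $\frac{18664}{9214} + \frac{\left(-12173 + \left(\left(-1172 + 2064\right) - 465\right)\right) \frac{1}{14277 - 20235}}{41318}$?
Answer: $\frac{1148668613815}{567058685454} \approx 2.0257$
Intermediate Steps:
$\frac{18664}{9214} + \frac{\left(-12173 + \left(\left(-1172 + 2064\right) - 465\right)\right) \frac{1}{14277 - 20235}}{41318} = 18664 \cdot \frac{1}{9214} + \frac{-12173 + \left(892 - 465\right)}{-5958} \cdot \frac{1}{41318} = \frac{9332}{4607} + \left(-12173 + 427\right) \left(- \frac{1}{5958}\right) \frac{1}{41318} = \frac{9332}{4607} + \left(-11746\right) \left(- \frac{1}{5958}\right) \frac{1}{41318} = \frac{9332}{4607} + \frac{5873}{2979} \cdot \frac{1}{41318} = \frac{9332}{4607} + \frac{5873}{123086322} = \frac{1148668613815}{567058685454}$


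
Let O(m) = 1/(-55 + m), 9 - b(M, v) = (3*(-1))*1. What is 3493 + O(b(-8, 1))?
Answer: 150198/43 ≈ 3493.0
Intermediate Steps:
b(M, v) = 12 (b(M, v) = 9 - 3*(-1) = 9 - (-3) = 9 - 1*(-3) = 9 + 3 = 12)
3493 + O(b(-8, 1)) = 3493 + 1/(-55 + 12) = 3493 + 1/(-43) = 3493 - 1/43 = 150198/43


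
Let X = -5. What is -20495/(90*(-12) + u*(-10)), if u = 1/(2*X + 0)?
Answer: 20495/1079 ≈ 18.994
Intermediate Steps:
u = -⅒ (u = 1/(2*(-5) + 0) = 1/(-10 + 0) = 1/(-10) = -⅒ ≈ -0.10000)
-20495/(90*(-12) + u*(-10)) = -20495/(90*(-12) - ⅒*(-10)) = -20495/(-1080 + 1) = -20495/(-1079) = -20495*(-1/1079) = 20495/1079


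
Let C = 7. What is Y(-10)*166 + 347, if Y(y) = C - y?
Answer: 3169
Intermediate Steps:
Y(y) = 7 - y
Y(-10)*166 + 347 = (7 - 1*(-10))*166 + 347 = (7 + 10)*166 + 347 = 17*166 + 347 = 2822 + 347 = 3169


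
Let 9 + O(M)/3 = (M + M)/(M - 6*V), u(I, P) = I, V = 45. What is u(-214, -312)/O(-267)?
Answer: 38306/4299 ≈ 8.9104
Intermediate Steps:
O(M) = -27 + 6*M/(-270 + M) (O(M) = -27 + 3*((M + M)/(M - 6*45)) = -27 + 3*((2*M)/(M - 270)) = -27 + 3*((2*M)/(-270 + M)) = -27 + 3*(2*M/(-270 + M)) = -27 + 6*M/(-270 + M))
u(-214, -312)/O(-267) = -214*(-270 - 267)/(3*(2430 - 7*(-267))) = -214*(-179/(2430 + 1869)) = -214/(3*(-1/537)*4299) = -214/(-4299/179) = -214*(-179/4299) = 38306/4299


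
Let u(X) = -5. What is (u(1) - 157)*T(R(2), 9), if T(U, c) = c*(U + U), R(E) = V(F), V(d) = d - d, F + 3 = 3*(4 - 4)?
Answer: 0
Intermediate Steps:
F = -3 (F = -3 + 3*(4 - 4) = -3 + 3*0 = -3 + 0 = -3)
V(d) = 0
R(E) = 0
T(U, c) = 2*U*c (T(U, c) = c*(2*U) = 2*U*c)
(u(1) - 157)*T(R(2), 9) = (-5 - 157)*(2*0*9) = -162*0 = 0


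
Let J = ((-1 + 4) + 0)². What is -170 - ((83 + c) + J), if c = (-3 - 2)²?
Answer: -287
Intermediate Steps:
c = 25 (c = (-5)² = 25)
J = 9 (J = (3 + 0)² = 3² = 9)
-170 - ((83 + c) + J) = -170 - ((83 + 25) + 9) = -170 - (108 + 9) = -170 - 1*117 = -170 - 117 = -287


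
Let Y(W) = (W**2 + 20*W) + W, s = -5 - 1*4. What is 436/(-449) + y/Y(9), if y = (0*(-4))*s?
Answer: -436/449 ≈ -0.97105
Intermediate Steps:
s = -9 (s = -5 - 4 = -9)
y = 0 (y = (0*(-4))*(-9) = 0*(-9) = 0)
Y(W) = W**2 + 21*W
436/(-449) + y/Y(9) = 436/(-449) + 0/((9*(21 + 9))) = 436*(-1/449) + 0/((9*30)) = -436/449 + 0/270 = -436/449 + 0*(1/270) = -436/449 + 0 = -436/449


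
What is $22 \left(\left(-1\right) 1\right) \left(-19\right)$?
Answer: $418$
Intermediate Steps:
$22 \left(\left(-1\right) 1\right) \left(-19\right) = 22 \left(-1\right) \left(-19\right) = \left(-22\right) \left(-19\right) = 418$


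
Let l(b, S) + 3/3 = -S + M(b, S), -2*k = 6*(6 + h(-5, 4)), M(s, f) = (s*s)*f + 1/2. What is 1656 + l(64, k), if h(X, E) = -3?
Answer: -70399/2 ≈ -35200.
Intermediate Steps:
M(s, f) = 1/2 + f*s**2 (M(s, f) = s**2*f + 1/2 = f*s**2 + 1/2 = 1/2 + f*s**2)
k = -9 (k = -3*(6 - 3) = -3*3 = -1/2*18 = -9)
l(b, S) = -1/2 - S + S*b**2 (l(b, S) = -1 + (-S + (1/2 + S*b**2)) = -1 + (1/2 - S + S*b**2) = -1/2 - S + S*b**2)
1656 + l(64, k) = 1656 + (-1/2 - 1*(-9) - 9*64**2) = 1656 + (-1/2 + 9 - 9*4096) = 1656 + (-1/2 + 9 - 36864) = 1656 - 73711/2 = -70399/2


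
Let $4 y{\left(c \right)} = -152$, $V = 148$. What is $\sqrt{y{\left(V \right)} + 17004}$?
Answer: $\sqrt{16966} \approx 130.25$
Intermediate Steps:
$y{\left(c \right)} = -38$ ($y{\left(c \right)} = \frac{1}{4} \left(-152\right) = -38$)
$\sqrt{y{\left(V \right)} + 17004} = \sqrt{-38 + 17004} = \sqrt{16966}$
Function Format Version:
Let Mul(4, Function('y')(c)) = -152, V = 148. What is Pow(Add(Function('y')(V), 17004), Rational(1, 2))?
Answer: Pow(16966, Rational(1, 2)) ≈ 130.25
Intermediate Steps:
Function('y')(c) = -38 (Function('y')(c) = Mul(Rational(1, 4), -152) = -38)
Pow(Add(Function('y')(V), 17004), Rational(1, 2)) = Pow(Add(-38, 17004), Rational(1, 2)) = Pow(16966, Rational(1, 2))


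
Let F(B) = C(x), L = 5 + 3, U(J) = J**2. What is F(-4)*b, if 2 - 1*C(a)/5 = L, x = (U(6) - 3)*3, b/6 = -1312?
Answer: 236160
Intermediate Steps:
b = -7872 (b = 6*(-1312) = -7872)
x = 99 (x = (6**2 - 3)*3 = (36 - 3)*3 = 33*3 = 99)
L = 8
C(a) = -30 (C(a) = 10 - 5*8 = 10 - 40 = -30)
F(B) = -30
F(-4)*b = -30*(-7872) = 236160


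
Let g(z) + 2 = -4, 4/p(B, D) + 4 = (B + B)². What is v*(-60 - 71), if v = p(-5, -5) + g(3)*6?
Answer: 113053/24 ≈ 4710.5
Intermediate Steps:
p(B, D) = 4/(-4 + 4*B²) (p(B, D) = 4/(-4 + (B + B)²) = 4/(-4 + (2*B)²) = 4/(-4 + 4*B²))
g(z) = -6 (g(z) = -2 - 4 = -6)
v = -863/24 (v = 1/(-1 + (-5)²) - 6*6 = 1/(-1 + 25) - 36 = 1/24 - 36 = -863/24 ≈ -35.958)
v*(-60 - 71) = -863*(-60 - 71)/24 = -863/24*(-131) = 113053/24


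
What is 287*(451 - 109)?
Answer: 98154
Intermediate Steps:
287*(451 - 109) = 287*342 = 98154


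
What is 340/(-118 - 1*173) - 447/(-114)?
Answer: 30439/11058 ≈ 2.7527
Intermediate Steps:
340/(-118 - 1*173) - 447/(-114) = 340/(-118 - 173) - 447*(-1/114) = 340/(-291) + 149/38 = 340*(-1/291) + 149/38 = -340/291 + 149/38 = 30439/11058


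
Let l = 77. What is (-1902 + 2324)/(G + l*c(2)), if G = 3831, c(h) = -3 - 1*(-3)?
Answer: 422/3831 ≈ 0.11015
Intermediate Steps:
c(h) = 0 (c(h) = -3 + 3 = 0)
(-1902 + 2324)/(G + l*c(2)) = (-1902 + 2324)/(3831 + 77*0) = 422/(3831 + 0) = 422/3831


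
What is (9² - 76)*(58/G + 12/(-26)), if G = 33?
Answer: 2780/429 ≈ 6.4802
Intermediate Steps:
(9² - 76)*(58/G + 12/(-26)) = (9² - 76)*(58/33 + 12/(-26)) = (81 - 76)*(58*(1/33) + 12*(-1/26)) = 5*(58/33 - 6/13) = 5*(556/429) = 2780/429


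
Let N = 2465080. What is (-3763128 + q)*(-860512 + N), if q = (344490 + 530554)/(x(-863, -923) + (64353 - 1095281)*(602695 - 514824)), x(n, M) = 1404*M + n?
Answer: -546999889250293510239264/90589971043 ≈ -6.0382e+12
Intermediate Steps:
x(n, M) = n + 1404*M
q = -875044/90589971043 (q = (344490 + 530554)/((-863 + 1404*(-923)) + (64353 - 1095281)*(602695 - 514824)) = 875044/((-863 - 1295892) - 1030928*87871) = 875044/(-1296755 - 90588674288) = 875044/(-90589971043) = 875044*(-1/90589971043) = -875044/90589971043 ≈ -9.6594e-6)
(-3763128 + q)*(-860512 + N) = (-3763128 - 875044/90589971043)*(-860512 + 2465080) = -340901656551977548/90589971043*1604568 = -546999889250293510239264/90589971043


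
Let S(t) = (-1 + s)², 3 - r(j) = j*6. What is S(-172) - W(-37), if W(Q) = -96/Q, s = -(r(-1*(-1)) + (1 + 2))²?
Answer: -59/37 ≈ -1.5946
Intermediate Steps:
r(j) = 3 - 6*j (r(j) = 3 - j*6 = 3 - 6*j)
s = 0 (s = -((3 - (-6)*(-1)) + (1 + 2))² = -((3 - 6*1) + 3)² = -((3 - 6) + 3)² = -(-3 + 3)² = -1*0² = -1*0 = 0)
S(t) = 1 (S(t) = (-1 + 0)² = (-1)² = 1)
S(-172) - W(-37) = 1 - (-96)/(-37) = 1 - (-96)*(-1)/37 = 1 - 1*96/37 = 1 - 96/37 = -59/37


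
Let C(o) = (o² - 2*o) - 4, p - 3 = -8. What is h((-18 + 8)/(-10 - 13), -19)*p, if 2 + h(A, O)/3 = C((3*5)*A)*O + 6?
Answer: 3811200/529 ≈ 7204.5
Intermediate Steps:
p = -5 (p = 3 - 8 = -5)
C(o) = -4 + o² - 2*o
h(A, O) = 12 + 3*O*(-4 - 30*A + 225*A²) (h(A, O) = -6 + 3*((-4 + ((3*5)*A)² - 2*3*5*A)*O + 6) = -6 + 3*((-4 + (15*A)² - 30*A)*O + 6) = -6 + 3*((-4 + 225*A² - 30*A)*O + 6) = -6 + 3*((-4 - 30*A + 225*A²)*O + 6) = -6 + 3*(O*(-4 - 30*A + 225*A²) + 6) = -6 + 3*(6 + O*(-4 - 30*A + 225*A²)) = -6 + (18 + 3*O*(-4 - 30*A + 225*A²)) = 12 + 3*O*(-4 - 30*A + 225*A²))
h((-18 + 8)/(-10 - 13), -19)*p = (12 - 3*(-19)*(4 - 225*(-18 + 8)²/(-10 - 13)² + 30*((-18 + 8)/(-10 - 13))))*(-5) = (12 - 3*(-19)*(4 - 225*(-10/(-23))² + 30*(-10/(-23))))*(-5) = (12 - 3*(-19)*(4 - 225*(-10*(-1/23))² + 30*(-10*(-1/23))))*(-5) = (12 - 3*(-19)*(4 - 225*(10/23)² + 30*(10/23)))*(-5) = (12 - 3*(-19)*(4 - 225*100/529 + 300/23))*(-5) = (12 - 3*(-19)*(4 - 22500/529 + 300/23))*(-5) = (12 - 3*(-19)*(-13484/529))*(-5) = (12 - 768588/529)*(-5) = -762240/529*(-5) = 3811200/529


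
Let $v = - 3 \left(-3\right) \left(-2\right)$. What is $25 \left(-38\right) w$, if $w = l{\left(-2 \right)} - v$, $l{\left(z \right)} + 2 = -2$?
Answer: $-13300$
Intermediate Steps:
$l{\left(z \right)} = -4$ ($l{\left(z \right)} = -2 - 2 = -4$)
$v = -18$ ($v = \left(-1\right) \left(-9\right) \left(-2\right) = 9 \left(-2\right) = -18$)
$w = 14$ ($w = -4 - -18 = -4 + 18 = 14$)
$25 \left(-38\right) w = 25 \left(-38\right) 14 = \left(-950\right) 14 = -13300$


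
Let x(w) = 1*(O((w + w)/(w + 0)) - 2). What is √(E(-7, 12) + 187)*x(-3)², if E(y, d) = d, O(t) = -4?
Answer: 36*√199 ≈ 507.84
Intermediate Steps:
x(w) = -6 (x(w) = 1*(-4 - 2) = 1*(-6) = -6)
√(E(-7, 12) + 187)*x(-3)² = √(12 + 187)*(-6)² = √199*36 = 36*√199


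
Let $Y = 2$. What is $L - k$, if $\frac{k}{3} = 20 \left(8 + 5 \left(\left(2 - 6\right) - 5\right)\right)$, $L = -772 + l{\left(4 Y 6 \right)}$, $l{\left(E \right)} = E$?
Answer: $1496$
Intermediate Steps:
$L = -724$ ($L = -772 + 4 \cdot 2 \cdot 6 = -772 + 8 \cdot 6 = -772 + 48 = -724$)
$k = -2220$ ($k = 3 \cdot 20 \left(8 + 5 \left(\left(2 - 6\right) - 5\right)\right) = 3 \cdot 20 \left(8 + 5 \left(-4 - 5\right)\right) = 3 \cdot 20 \left(8 + 5 \left(-9\right)\right) = 3 \cdot 20 \left(8 - 45\right) = 3 \cdot 20 \left(-37\right) = 3 \left(-740\right) = -2220$)
$L - k = -724 - -2220 = -724 + 2220 = 1496$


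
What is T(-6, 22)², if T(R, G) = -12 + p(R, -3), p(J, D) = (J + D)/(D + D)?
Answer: 441/4 ≈ 110.25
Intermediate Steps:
p(J, D) = (D + J)/(2*D) (p(J, D) = (D + J)/((2*D)) = (D + J)*(1/(2*D)) = (D + J)/(2*D))
T(R, G) = -23/2 - R/6 (T(R, G) = -12 + (½)*(-3 + R)/(-3) = -12 + (½)*(-⅓)*(-3 + R) = -12 + (½ - R/6) = -23/2 - R/6)
T(-6, 22)² = (-23/2 - ⅙*(-6))² = (-23/2 + 1)² = (-21/2)² = 441/4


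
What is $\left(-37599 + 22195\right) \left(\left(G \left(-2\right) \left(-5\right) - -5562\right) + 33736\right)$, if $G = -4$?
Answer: $-604730232$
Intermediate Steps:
$\left(-37599 + 22195\right) \left(\left(G \left(-2\right) \left(-5\right) - -5562\right) + 33736\right) = \left(-37599 + 22195\right) \left(\left(\left(-4\right) \left(-2\right) \left(-5\right) - -5562\right) + 33736\right) = - 15404 \left(\left(8 \left(-5\right) + 5562\right) + 33736\right) = - 15404 \left(\left(-40 + 5562\right) + 33736\right) = - 15404 \left(5522 + 33736\right) = \left(-15404\right) 39258 = -604730232$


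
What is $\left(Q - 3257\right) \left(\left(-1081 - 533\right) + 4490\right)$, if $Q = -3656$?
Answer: $-19881788$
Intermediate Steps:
$\left(Q - 3257\right) \left(\left(-1081 - 533\right) + 4490\right) = \left(-3656 - 3257\right) \left(\left(-1081 - 533\right) + 4490\right) = - 6913 \left(\left(-1081 - 533\right) + 4490\right) = - 6913 \left(-1614 + 4490\right) = \left(-6913\right) 2876 = -19881788$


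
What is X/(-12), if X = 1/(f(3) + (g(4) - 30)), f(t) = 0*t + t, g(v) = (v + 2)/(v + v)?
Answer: 1/315 ≈ 0.0031746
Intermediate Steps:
g(v) = (2 + v)/(2*v) (g(v) = (2 + v)/((2*v)) = (2 + v)*(1/(2*v)) = (2 + v)/(2*v))
f(t) = t (f(t) = 0 + t = t)
X = -4/105 (X = 1/(3 + ((½)*(2 + 4)/4 - 30)) = 1/(3 + ((½)*(¼)*6 - 30)) = 1/(3 + (¾ - 30)) = 1/(3 - 117/4) = 1/(-105/4) = -4/105 ≈ -0.038095)
X/(-12) = -4/105/(-12) = -4/105*(-1/12) = 1/315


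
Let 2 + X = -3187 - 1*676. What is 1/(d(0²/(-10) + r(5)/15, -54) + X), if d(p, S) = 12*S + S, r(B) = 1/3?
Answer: -1/4567 ≈ -0.00021896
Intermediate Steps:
r(B) = ⅓
d(p, S) = 13*S
X = -3865 (X = -2 + (-3187 - 1*676) = -2 + (-3187 - 676) = -2 - 3863 = -3865)
1/(d(0²/(-10) + r(5)/15, -54) + X) = 1/(13*(-54) - 3865) = 1/(-702 - 3865) = 1/(-4567) = -1/4567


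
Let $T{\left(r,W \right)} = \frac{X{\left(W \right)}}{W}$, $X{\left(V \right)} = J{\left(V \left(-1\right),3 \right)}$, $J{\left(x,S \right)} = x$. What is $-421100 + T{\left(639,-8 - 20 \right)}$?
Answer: $-421101$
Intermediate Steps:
$X{\left(V \right)} = - V$ ($X{\left(V \right)} = V \left(-1\right) = - V$)
$T{\left(r,W \right)} = -1$ ($T{\left(r,W \right)} = \frac{\left(-1\right) W}{W} = -1$)
$-421100 + T{\left(639,-8 - 20 \right)} = -421100 - 1 = -421101$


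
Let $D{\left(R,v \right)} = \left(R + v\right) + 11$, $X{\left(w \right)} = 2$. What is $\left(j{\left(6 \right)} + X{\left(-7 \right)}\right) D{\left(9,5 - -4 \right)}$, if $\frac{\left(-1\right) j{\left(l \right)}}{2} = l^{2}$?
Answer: $-2030$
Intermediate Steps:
$j{\left(l \right)} = - 2 l^{2}$
$D{\left(R,v \right)} = 11 + R + v$
$\left(j{\left(6 \right)} + X{\left(-7 \right)}\right) D{\left(9,5 - -4 \right)} = \left(- 2 \cdot 6^{2} + 2\right) \left(11 + 9 + \left(5 - -4\right)\right) = \left(\left(-2\right) 36 + 2\right) \left(11 + 9 + \left(5 + 4\right)\right) = \left(-72 + 2\right) \left(11 + 9 + 9\right) = \left(-70\right) 29 = -2030$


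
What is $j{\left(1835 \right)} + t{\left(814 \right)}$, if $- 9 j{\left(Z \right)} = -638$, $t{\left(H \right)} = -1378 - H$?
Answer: $- \frac{19090}{9} \approx -2121.1$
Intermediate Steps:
$j{\left(Z \right)} = \frac{638}{9}$ ($j{\left(Z \right)} = \left(- \frac{1}{9}\right) \left(-638\right) = \frac{638}{9}$)
$j{\left(1835 \right)} + t{\left(814 \right)} = \frac{638}{9} - 2192 = - \frac{19090}{9}$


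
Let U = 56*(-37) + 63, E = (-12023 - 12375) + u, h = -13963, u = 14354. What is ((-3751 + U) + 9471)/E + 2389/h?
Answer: -25270603/46748124 ≈ -0.54057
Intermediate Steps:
E = -10044 (E = (-12023 - 12375) + 14354 = -24398 + 14354 = -10044)
U = -2009 (U = -2072 + 63 = -2009)
((-3751 + U) + 9471)/E + 2389/h = ((-3751 - 2009) + 9471)/(-10044) + 2389/(-13963) = (-5760 + 9471)*(-1/10044) + 2389*(-1/13963) = 3711*(-1/10044) - 2389/13963 = -1237/3348 - 2389/13963 = -25270603/46748124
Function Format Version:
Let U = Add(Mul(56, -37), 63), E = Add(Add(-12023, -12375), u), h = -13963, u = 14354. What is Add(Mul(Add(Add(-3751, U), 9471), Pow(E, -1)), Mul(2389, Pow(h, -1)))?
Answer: Rational(-25270603, 46748124) ≈ -0.54057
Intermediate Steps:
E = -10044 (E = Add(Add(-12023, -12375), 14354) = Add(-24398, 14354) = -10044)
U = -2009 (U = Add(-2072, 63) = -2009)
Add(Mul(Add(Add(-3751, U), 9471), Pow(E, -1)), Mul(2389, Pow(h, -1))) = Add(Mul(Add(Add(-3751, -2009), 9471), Pow(-10044, -1)), Mul(2389, Pow(-13963, -1))) = Add(Mul(Add(-5760, 9471), Rational(-1, 10044)), Mul(2389, Rational(-1, 13963))) = Add(Mul(3711, Rational(-1, 10044)), Rational(-2389, 13963)) = Add(Rational(-1237, 3348), Rational(-2389, 13963)) = Rational(-25270603, 46748124)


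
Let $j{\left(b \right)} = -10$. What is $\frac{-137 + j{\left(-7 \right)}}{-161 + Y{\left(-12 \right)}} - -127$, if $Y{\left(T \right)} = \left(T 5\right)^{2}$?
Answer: $\frac{436606}{3439} \approx 126.96$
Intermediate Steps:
$Y{\left(T \right)} = 25 T^{2}$ ($Y{\left(T \right)} = \left(5 T\right)^{2} = 25 T^{2}$)
$\frac{-137 + j{\left(-7 \right)}}{-161 + Y{\left(-12 \right)}} - -127 = \frac{-137 - 10}{-161 + 25 \left(-12\right)^{2}} - -127 = - \frac{147}{-161 + 25 \cdot 144} + 127 = - \frac{147}{-161 + 3600} + 127 = - \frac{147}{3439} + 127 = \frac{436606}{3439}$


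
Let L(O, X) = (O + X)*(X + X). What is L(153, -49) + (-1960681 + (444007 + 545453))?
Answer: -981413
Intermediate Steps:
L(O, X) = 2*X*(O + X) (L(O, X) = (O + X)*(2*X) = 2*X*(O + X))
L(153, -49) + (-1960681 + (444007 + 545453)) = 2*(-49)*(153 - 49) + (-1960681 + (444007 + 545453)) = 2*(-49)*104 + (-1960681 + 989460) = -10192 - 971221 = -981413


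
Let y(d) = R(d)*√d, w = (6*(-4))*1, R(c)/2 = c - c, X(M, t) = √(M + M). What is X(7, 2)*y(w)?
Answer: 0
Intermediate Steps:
X(M, t) = √2*√M (X(M, t) = √(2*M) = √2*√M)
R(c) = 0 (R(c) = 2*(c - c) = 2*0 = 0)
w = -24 (w = -24*1 = -24)
y(d) = 0 (y(d) = 0*√d = 0)
X(7, 2)*y(w) = (√2*√7)*0 = √14*0 = 0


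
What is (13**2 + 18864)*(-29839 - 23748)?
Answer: -1019921371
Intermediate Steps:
(13**2 + 18864)*(-29839 - 23748) = (169 + 18864)*(-53587) = 19033*(-53587) = -1019921371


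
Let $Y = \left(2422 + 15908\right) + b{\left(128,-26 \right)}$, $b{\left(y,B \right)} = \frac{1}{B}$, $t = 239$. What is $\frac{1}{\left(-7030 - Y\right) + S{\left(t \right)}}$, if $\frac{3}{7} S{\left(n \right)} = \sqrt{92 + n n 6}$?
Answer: $- \frac{154290006}{3901433114497} - \frac{14196 \sqrt{342818}}{3901433114497} \approx -4.1677 \cdot 10^{-5}$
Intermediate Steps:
$S{\left(n \right)} = \frac{7 \sqrt{92 + 6 n^{2}}}{3}$ ($S{\left(n \right)} = \frac{7 \sqrt{92 + n n 6}}{3} = \frac{7 \sqrt{92 + n^{2} \cdot 6}}{3} = \frac{7 \sqrt{92 + 6 n^{2}}}{3}$)
$Y = \frac{476579}{26}$ ($Y = \left(2422 + 15908\right) + \frac{1}{-26} = 18330 - \frac{1}{26} = \frac{476579}{26} \approx 18330.0$)
$\frac{1}{\left(-7030 - Y\right) + S{\left(t \right)}} = \frac{1}{\left(-7030 - \frac{476579}{26}\right) + \frac{7 \sqrt{92 + 6 \cdot 239^{2}}}{3}} = \frac{1}{\left(-7030 - \frac{476579}{26}\right) + \frac{7 \sqrt{92 + 6 \cdot 57121}}{3}} = \frac{1}{- \frac{659359}{26} + \frac{7 \sqrt{92 + 342726}}{3}} = \frac{1}{- \frac{659359}{26} + \frac{7 \sqrt{342818}}{3}}$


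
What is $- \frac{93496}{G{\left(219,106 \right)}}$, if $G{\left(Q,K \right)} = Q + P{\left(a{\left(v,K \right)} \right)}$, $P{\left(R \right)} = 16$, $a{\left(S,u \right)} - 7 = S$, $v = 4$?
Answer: $- \frac{93496}{235} \approx -397.86$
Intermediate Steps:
$a{\left(S,u \right)} = 7 + S$
$G{\left(Q,K \right)} = 16 + Q$ ($G{\left(Q,K \right)} = Q + 16 = 16 + Q$)
$- \frac{93496}{G{\left(219,106 \right)}} = - \frac{93496}{16 + 219} = - \frac{93496}{235}$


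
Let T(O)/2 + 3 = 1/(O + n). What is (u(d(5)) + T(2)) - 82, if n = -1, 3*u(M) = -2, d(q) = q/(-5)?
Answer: -260/3 ≈ -86.667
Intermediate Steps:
d(q) = -q/5 (d(q) = q*(-⅕) = -q/5)
u(M) = -⅔ (u(M) = (⅓)*(-2) = -⅔)
T(O) = -6 + 2/(-1 + O) (T(O) = -6 + 2/(O - 1) = -6 + 2/(-1 + O))
(u(d(5)) + T(2)) - 82 = (-⅔ + 2*(4 - 3*2)/(-1 + 2)) - 82 = (-⅔ + 2*(4 - 6)/1) - 82 = (-⅔ + 2*1*(-2)) - 82 = (-⅔ - 4) - 82 = -14/3 - 82 = -260/3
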